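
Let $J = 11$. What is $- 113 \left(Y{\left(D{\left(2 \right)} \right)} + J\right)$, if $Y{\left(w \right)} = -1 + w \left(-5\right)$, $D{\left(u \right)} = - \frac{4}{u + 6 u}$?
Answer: $- \frac{9040}{7} \approx -1291.4$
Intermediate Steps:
$D{\left(u \right)} = - \frac{4}{7 u}$
$Y{\left(w \right)} = -1 - 5 w$
$- 113 \left(Y{\left(D{\left(2 \right)} \right)} + J\right) = - 113 \left(\left(-1 - 5 \left(- \frac{4}{7 \cdot 2}\right)\right) + 11\right) = - 113 \left(\left(-1 - 5 \left(\left(- \frac{4}{7}\right) \frac{1}{2}\right)\right) + 11\right) = - 113 \left(\left(-1 - - \frac{10}{7}\right) + 11\right) = - 113 \left(\left(-1 + \frac{10}{7}\right) + 11\right) = - 113 \left(\frac{3}{7} + 11\right) = \left(-113\right) \frac{80}{7} = - \frac{9040}{7}$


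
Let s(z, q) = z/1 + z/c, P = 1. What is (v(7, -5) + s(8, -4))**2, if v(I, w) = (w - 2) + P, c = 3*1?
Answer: 196/9 ≈ 21.778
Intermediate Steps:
c = 3
v(I, w) = -1 + w (v(I, w) = (w - 2) + 1 = (-2 + w) + 1 = -1 + w)
s(z, q) = 4*z/3 (s(z, q) = z/1 + z/3 = z*1 + z*(1/3) = z + z/3 = 4*z/3)
(v(7, -5) + s(8, -4))**2 = ((-1 - 5) + (4/3)*8)**2 = (-6 + 32/3)**2 = (14/3)**2 = 196/9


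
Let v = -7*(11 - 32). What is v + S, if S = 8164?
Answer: 8311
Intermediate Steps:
v = 147 (v = -7*(-21) = 147)
v + S = 147 + 8164 = 8311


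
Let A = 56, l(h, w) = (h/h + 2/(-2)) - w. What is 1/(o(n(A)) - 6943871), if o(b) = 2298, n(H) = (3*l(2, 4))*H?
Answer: -1/6941573 ≈ -1.4406e-7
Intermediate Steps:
l(h, w) = -w (l(h, w) = (1 + 2*(-½)) - w = (1 - 1) - w = 0 - w = -w)
n(H) = -12*H (n(H) = (3*(-1*4))*H = (3*(-4))*H = -12*H)
1/(o(n(A)) - 6943871) = 1/(2298 - 6943871) = 1/(-6941573) = -1/6941573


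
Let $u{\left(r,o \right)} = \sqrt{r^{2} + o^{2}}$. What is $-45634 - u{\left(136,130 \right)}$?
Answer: $-45634 - 2 \sqrt{8849} \approx -45822.0$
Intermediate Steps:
$u{\left(r,o \right)} = \sqrt{o^{2} + r^{2}}$
$-45634 - u{\left(136,130 \right)} = -45634 - \sqrt{130^{2} + 136^{2}} = -45634 - \sqrt{16900 + 18496} = -45634 - \sqrt{35396} = -45634 - 2 \sqrt{8849}$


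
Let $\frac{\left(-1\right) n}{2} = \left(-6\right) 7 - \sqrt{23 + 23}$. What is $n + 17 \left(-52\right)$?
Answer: $-800 + 2 \sqrt{46} \approx -786.44$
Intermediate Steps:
$n = 84 + 2 \sqrt{46}$ ($n = - 2 \left(\left(-6\right) 7 - \sqrt{23 + 23}\right) = - 2 \left(-42 - \sqrt{46}\right) = 84 + 2 \sqrt{46} \approx 97.565$)
$n + 17 \left(-52\right) = \left(84 + 2 \sqrt{46}\right) + 17 \left(-52\right) = \left(84 + 2 \sqrt{46}\right) - 884 = -800 + 2 \sqrt{46}$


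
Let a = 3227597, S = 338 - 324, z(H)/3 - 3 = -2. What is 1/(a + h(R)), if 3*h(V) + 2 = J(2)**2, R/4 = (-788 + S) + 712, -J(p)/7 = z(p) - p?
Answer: 3/9682838 ≈ 3.0983e-7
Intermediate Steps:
z(H) = 3 (z(H) = 9 + 3*(-2) = 9 - 6 = 3)
S = 14
J(p) = -21 + 7*p (J(p) = -7*(3 - p) = -21 + 7*p)
R = -248 (R = 4*((-788 + 14) + 712) = 4*(-774 + 712) = 4*(-62) = -248)
h(V) = 47/3 (h(V) = -2/3 + (-21 + 7*2)**2/3 = -2/3 + (-21 + 14)**2/3 = -2/3 + (1/3)*(-7)**2 = -2/3 + (1/3)*49 = -2/3 + 49/3 = 47/3)
1/(a + h(R)) = 1/(3227597 + 47/3) = 1/(9682838/3) = 3/9682838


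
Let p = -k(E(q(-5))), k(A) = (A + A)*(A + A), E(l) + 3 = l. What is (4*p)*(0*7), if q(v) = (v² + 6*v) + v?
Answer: 0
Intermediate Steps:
q(v) = v² + 7*v
E(l) = -3 + l
k(A) = 4*A² (k(A) = (2*A)*(2*A) = 4*A²)
p = -676 (p = -4*(-3 - 5*(7 - 5))² = -4*(-3 - 5*2)² = -4*(-3 - 10)² = -4*(-13)² = -4*169 = -1*676 = -676)
(4*p)*(0*7) = (4*(-676))*(0*7) = -2704*0 = 0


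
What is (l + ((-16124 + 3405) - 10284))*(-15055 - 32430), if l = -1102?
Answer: 1144625925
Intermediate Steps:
(l + ((-16124 + 3405) - 10284))*(-15055 - 32430) = (-1102 + ((-16124 + 3405) - 10284))*(-15055 - 32430) = (-1102 + (-12719 - 10284))*(-47485) = (-1102 - 23003)*(-47485) = -24105*(-47485) = 1144625925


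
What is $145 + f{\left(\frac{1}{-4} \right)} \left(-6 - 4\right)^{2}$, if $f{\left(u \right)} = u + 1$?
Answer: $220$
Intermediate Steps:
$f{\left(u \right)} = 1 + u$
$145 + f{\left(\frac{1}{-4} \right)} \left(-6 - 4\right)^{2} = 145 + \left(1 + \frac{1}{-4}\right) \left(-6 - 4\right)^{2} = 145 + \left(1 - \frac{1}{4}\right) \left(-10\right)^{2} = 145 + \frac{3}{4} \cdot 100 = 145 + 75 = 220$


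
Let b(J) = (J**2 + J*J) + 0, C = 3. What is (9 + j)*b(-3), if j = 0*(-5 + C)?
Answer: 162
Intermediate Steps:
b(J) = 2*J**2 (b(J) = (J**2 + J**2) + 0 = 2*J**2 + 0 = 2*J**2)
j = 0 (j = 0*(-5 + 3) = 0*(-2) = 0)
(9 + j)*b(-3) = (9 + 0)*(2*(-3)**2) = 9*(2*9) = 9*18 = 162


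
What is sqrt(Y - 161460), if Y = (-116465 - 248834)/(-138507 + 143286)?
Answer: I*sqrt(45546975701)/531 ≈ 401.92*I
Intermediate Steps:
Y = -365299/4779 ≈ -76.438
sqrt(Y - 161460) = sqrt(-365299/4779 - 161460) = sqrt(-771982639/4779) = I*sqrt(45546975701)/531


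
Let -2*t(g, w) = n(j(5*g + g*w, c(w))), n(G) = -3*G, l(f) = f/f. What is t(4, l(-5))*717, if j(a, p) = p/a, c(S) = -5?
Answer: -3585/16 ≈ -224.06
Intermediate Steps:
l(f) = 1
t(g, w) = -15/(2*(5*g + g*w)) (t(g, w) = -(-3)*(-5/(5*g + g*w))/2 = -15/(2*(5*g + g*w)))
t(4, l(-5))*717 = -15/2/(4*(5 + 1))*717 = -15/2*¼/6*717 = -15/2*¼*⅙*717 = -5/16*717 = -3585/16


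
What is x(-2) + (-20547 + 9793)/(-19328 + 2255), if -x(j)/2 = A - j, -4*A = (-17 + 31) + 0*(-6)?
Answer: 61973/17073 ≈ 3.6299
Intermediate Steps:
A = -7/2 (A = -((-17 + 31) + 0*(-6))/4 = -(14 + 0)/4 = -1/4*14 = -7/2 ≈ -3.5000)
x(j) = 7 + 2*j (x(j) = -2*(-7/2 - j) = 7 + 2*j)
x(-2) + (-20547 + 9793)/(-19328 + 2255) = (7 + 2*(-2)) + (-20547 + 9793)/(-19328 + 2255) = (7 - 4) - 10754/(-17073) = 3 - 10754*(-1/17073) = 3 + 10754/17073 = 61973/17073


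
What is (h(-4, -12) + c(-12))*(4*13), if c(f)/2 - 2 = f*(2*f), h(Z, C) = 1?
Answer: 30212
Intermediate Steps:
c(f) = 4 + 4*f² (c(f) = 4 + 2*(f*(2*f)) = 4 + 2*(2*f²) = 4 + 4*f²)
(h(-4, -12) + c(-12))*(4*13) = (1 + (4 + 4*(-12)²))*(4*13) = (1 + (4 + 4*144))*52 = (1 + (4 + 576))*52 = (1 + 580)*52 = 581*52 = 30212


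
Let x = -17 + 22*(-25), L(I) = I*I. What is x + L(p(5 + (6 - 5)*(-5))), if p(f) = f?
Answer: -567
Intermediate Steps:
L(I) = I²
x = -567 (x = -17 - 550 = -567)
x + L(p(5 + (6 - 5)*(-5))) = -567 + (5 + (6 - 5)*(-5))² = -567 + (5 + 1*(-5))² = -567 + (5 - 5)² = -567 + 0² = -567 + 0 = -567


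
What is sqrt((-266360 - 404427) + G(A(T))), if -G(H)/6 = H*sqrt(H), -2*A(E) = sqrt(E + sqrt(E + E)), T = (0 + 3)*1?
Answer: sqrt(-2683148 + 6*I*sqrt(2)*(3 + sqrt(6))**(3/4))/2 ≈ 0.004619 + 819.02*I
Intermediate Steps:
T = 3 (T = 3*1 = 3)
A(E) = -sqrt(E + sqrt(2)*sqrt(E))/2 (A(E) = -sqrt(E + sqrt(E + E))/2 = -sqrt(E + sqrt(2*E))/2 = -sqrt(E + sqrt(2)*sqrt(E))/2)
G(H) = -6*H**(3/2) (G(H) = -6*H*sqrt(H) = -6*H**(3/2))
sqrt((-266360 - 404427) + G(A(T))) = sqrt((-266360 - 404427) - 6*(-I*sqrt(2)*(3 + sqrt(2)*sqrt(3))**(3/4)/4)) = sqrt(-670787 - 6*(-I*sqrt(2)*(3 + sqrt(6))**(3/4)/4)) = sqrt(-670787 - (-3)*I*sqrt(2)*(3 + sqrt(6))**(3/4)/2) = sqrt(-670787 + 3*I*sqrt(2)*(3 + sqrt(6))**(3/4)/2)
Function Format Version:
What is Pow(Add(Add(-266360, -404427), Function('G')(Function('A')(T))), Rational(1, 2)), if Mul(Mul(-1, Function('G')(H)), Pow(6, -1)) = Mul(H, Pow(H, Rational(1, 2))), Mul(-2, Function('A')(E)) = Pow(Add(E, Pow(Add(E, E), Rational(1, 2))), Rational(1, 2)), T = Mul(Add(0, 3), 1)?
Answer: Mul(Rational(1, 2), Pow(Add(-2683148, Mul(6, I, Pow(2, Rational(1, 2)), Pow(Add(3, Pow(6, Rational(1, 2))), Rational(3, 4)))), Rational(1, 2))) ≈ Add(0.0046190, Mul(819.02, I))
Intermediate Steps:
T = 3 (T = Mul(3, 1) = 3)
Function('A')(E) = Mul(Rational(-1, 2), Pow(Add(E, Mul(Pow(2, Rational(1, 2)), Pow(E, Rational(1, 2)))), Rational(1, 2))) (Function('A')(E) = Mul(Rational(-1, 2), Pow(Add(E, Pow(Add(E, E), Rational(1, 2))), Rational(1, 2))) = Mul(Rational(-1, 2), Pow(Add(E, Pow(Mul(2, E), Rational(1, 2))), Rational(1, 2))) = Mul(Rational(-1, 2), Pow(Add(E, Mul(Pow(2, Rational(1, 2)), Pow(E, Rational(1, 2)))), Rational(1, 2))))
Function('G')(H) = Mul(-6, Pow(H, Rational(3, 2))) (Function('G')(H) = Mul(-6, Mul(H, Pow(H, Rational(1, 2)))) = Mul(-6, Pow(H, Rational(3, 2))))
Pow(Add(Add(-266360, -404427), Function('G')(Function('A')(T))), Rational(1, 2)) = Pow(Add(Add(-266360, -404427), Mul(-6, Pow(Mul(Rational(-1, 2), Pow(Add(3, Mul(Pow(2, Rational(1, 2)), Pow(3, Rational(1, 2)))), Rational(1, 2))), Rational(3, 2)))), Rational(1, 2)) = Pow(Add(-670787, Mul(-6, Pow(Mul(Rational(-1, 2), Pow(Add(3, Pow(6, Rational(1, 2))), Rational(1, 2))), Rational(3, 2)))), Rational(1, 2)) = Pow(Add(-670787, Mul(-6, Mul(Rational(-1, 4), I, Pow(2, Rational(1, 2)), Pow(Add(3, Pow(6, Rational(1, 2))), Rational(3, 4))))), Rational(1, 2)) = Pow(Add(-670787, Mul(Rational(3, 2), I, Pow(2, Rational(1, 2)), Pow(Add(3, Pow(6, Rational(1, 2))), Rational(3, 4)))), Rational(1, 2))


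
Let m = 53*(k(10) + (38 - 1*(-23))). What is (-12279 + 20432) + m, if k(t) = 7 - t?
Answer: 11227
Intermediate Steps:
m = 3074 (m = 53*((7 - 1*10) + (38 - 1*(-23))) = 53*((7 - 10) + (38 + 23)) = 53*(-3 + 61) = 53*58 = 3074)
(-12279 + 20432) + m = (-12279 + 20432) + 3074 = 8153 + 3074 = 11227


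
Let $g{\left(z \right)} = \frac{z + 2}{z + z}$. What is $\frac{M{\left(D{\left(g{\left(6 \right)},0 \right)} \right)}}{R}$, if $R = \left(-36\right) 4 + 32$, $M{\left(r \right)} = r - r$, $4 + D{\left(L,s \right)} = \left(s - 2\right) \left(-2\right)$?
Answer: $0$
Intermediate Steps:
$g{\left(z \right)} = \frac{2 + z}{2 z}$
$D{\left(L,s \right)} = - 2 s$ ($D{\left(L,s \right)} = -4 + \left(s - 2\right) \left(-2\right) = -4 + \left(-2 + s\right) \left(-2\right) = -4 - \left(-4 + 2 s\right) = - 2 s$)
$M{\left(r \right)} = 0$
$R = -112$ ($R = -144 + 32 = -112$)
$\frac{M{\left(D{\left(g{\left(6 \right)},0 \right)} \right)}}{R} = \frac{0}{-112} = 0 \left(- \frac{1}{112}\right) = 0$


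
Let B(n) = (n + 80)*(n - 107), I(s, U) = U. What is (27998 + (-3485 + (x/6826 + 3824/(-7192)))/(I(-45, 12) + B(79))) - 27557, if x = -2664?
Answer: 162662823961/368194440 ≈ 441.79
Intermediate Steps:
B(n) = (-107 + n)*(80 + n) (B(n) = (80 + n)*(-107 + n) = (-107 + n)*(80 + n))
(27998 + (-3485 + (x/6826 + 3824/(-7192)))/(I(-45, 12) + B(79))) - 27557 = (27998 + (-3485 + (-2664/6826 + 3824/(-7192)))/(12 + (-8560 + 79² - 27*79))) - 27557 = (27998 + (-3485 + (-2664*1/6826 + 3824*(-1/7192)))/(12 + (-8560 + 6241 - 2133))) - 27557 = (27998 + (-3485 + (-1332/3413 - 478/899))/(12 - 4452)) - 27557 = (27998 + (-3485 - 2828882/3068287)/(-4440)) - 27557 = (27998 - 10695809077/3068287*(-1/4440)) - 27557 = (27998 + 289075921/368194440) - 27557 = 10308997007041/368194440 - 27557 = 162662823961/368194440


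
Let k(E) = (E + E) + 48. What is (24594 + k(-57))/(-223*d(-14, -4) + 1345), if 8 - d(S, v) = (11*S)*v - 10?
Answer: 24528/134699 ≈ 0.18209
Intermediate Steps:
d(S, v) = 18 - 11*S*v (d(S, v) = 8 - ((11*S)*v - 10) = 8 - (11*S*v - 10) = 8 - (-10 + 11*S*v) = 8 + (10 - 11*S*v) = 18 - 11*S*v)
k(E) = 48 + 2*E (k(E) = 2*E + 48 = 48 + 2*E)
(24594 + k(-57))/(-223*d(-14, -4) + 1345) = (24594 + (48 + 2*(-57)))/(-223*(18 - 11*(-14)*(-4)) + 1345) = (24594 + (48 - 114))/(-223*(18 - 616) + 1345) = (24594 - 66)/(-223*(-598) + 1345) = 24528/(133354 + 1345) = 24528/134699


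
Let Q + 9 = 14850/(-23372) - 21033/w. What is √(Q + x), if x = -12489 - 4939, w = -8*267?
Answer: I*√75407414177438626/2080108 ≈ 132.01*I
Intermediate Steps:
w = -2136
x = -17428
Q = 880029/4160216 (Q = -9 + (14850/(-23372) - 21033/(-2136)) = -9 + (14850*(-1/23372) - 21033*(-1/2136)) = -9 + (-7425/11686 + 7011/712) = -9 + 38321973/4160216 = 880029/4160216 ≈ 0.21153)
√(Q + x) = √(880029/4160216 - 17428) = √(-72503364419/4160216) = I*√75407414177438626/2080108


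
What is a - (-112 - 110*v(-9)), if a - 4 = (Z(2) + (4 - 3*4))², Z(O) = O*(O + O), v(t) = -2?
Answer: -104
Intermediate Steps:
Z(O) = 2*O² (Z(O) = O*(2*O) = 2*O²)
a = 4 (a = 4 + (2*2² + (4 - 3*4))² = 4 + (2*4 + (4 - 12))² = 4 + (8 - 8)² = 4 + 0² = 4 + 0 = 4)
a - (-112 - 110*v(-9)) = 4 - (-112 - 110*(-2)) = 4 - (-112 + 220) = 4 - 1*108 = 4 - 108 = -104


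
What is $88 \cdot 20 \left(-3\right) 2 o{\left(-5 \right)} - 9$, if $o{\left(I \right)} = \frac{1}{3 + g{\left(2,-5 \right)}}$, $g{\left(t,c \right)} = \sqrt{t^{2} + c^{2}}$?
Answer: $1575 - 528 \sqrt{29} \approx -1268.4$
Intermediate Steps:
$g{\left(t,c \right)} = \sqrt{c^{2} + t^{2}}$
$o{\left(I \right)} = \frac{1}{3 + \sqrt{29}}$ ($o{\left(I \right)} = \frac{1}{3 + \sqrt{\left(-5\right)^{2} + 2^{2}}} = \frac{1}{3 + \sqrt{25 + 4}} = \frac{1}{3 + \sqrt{29}}$)
$88 \cdot 20 \left(-3\right) 2 o{\left(-5 \right)} - 9 = 88 \cdot 20 \left(-3\right) 2 \left(- \frac{3}{20} + \frac{\sqrt{29}}{20}\right) - 9 = 88 \cdot 20 \left(- 6 \left(- \frac{3}{20} + \frac{\sqrt{29}}{20}\right)\right) - 9 = 88 \cdot 20 \left(\frac{9}{10} - \frac{3 \sqrt{29}}{10}\right) - 9 = 88 \left(18 - 6 \sqrt{29}\right) - 9 = \left(1584 - 528 \sqrt{29}\right) - 9 = 1575 - 528 \sqrt{29}$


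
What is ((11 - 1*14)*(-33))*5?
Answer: 495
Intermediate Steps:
((11 - 1*14)*(-33))*5 = ((11 - 14)*(-33))*5 = -3*(-33)*5 = 99*5 = 495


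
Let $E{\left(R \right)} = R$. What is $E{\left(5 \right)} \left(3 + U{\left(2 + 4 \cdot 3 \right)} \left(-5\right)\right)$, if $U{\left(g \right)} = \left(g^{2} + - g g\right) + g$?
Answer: $-335$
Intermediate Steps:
$U{\left(g \right)} = g$ ($U{\left(g \right)} = \left(g^{2} - g^{2}\right) + g = 0 + g = g$)
$E{\left(5 \right)} \left(3 + U{\left(2 + 4 \cdot 3 \right)} \left(-5\right)\right) = 5 \left(3 + \left(2 + 4 \cdot 3\right) \left(-5\right)\right) = 5 \left(3 + \left(2 + 12\right) \left(-5\right)\right) = 5 \left(3 + 14 \left(-5\right)\right) = 5 \left(3 - 70\right) = 5 \left(-67\right) = -335$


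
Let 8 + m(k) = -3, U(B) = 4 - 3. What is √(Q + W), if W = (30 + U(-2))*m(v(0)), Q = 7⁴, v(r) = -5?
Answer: 2*√515 ≈ 45.387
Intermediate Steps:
U(B) = 1
m(k) = -11 (m(k) = -8 - 3 = -11)
Q = 2401
W = -341 (W = (30 + 1)*(-11) = 31*(-11) = -341)
√(Q + W) = √(2401 - 341) = √2060 = 2*√515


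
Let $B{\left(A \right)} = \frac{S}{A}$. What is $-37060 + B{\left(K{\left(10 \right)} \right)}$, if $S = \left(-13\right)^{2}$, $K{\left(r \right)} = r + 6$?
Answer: $- \frac{592791}{16} \approx -37049.0$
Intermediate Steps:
$K{\left(r \right)} = 6 + r$
$S = 169$
$B{\left(A \right)} = \frac{169}{A}$
$-37060 + B{\left(K{\left(10 \right)} \right)} = -37060 + \frac{169}{6 + 10} = -37060 + \frac{169}{16} = - \frac{592791}{16}$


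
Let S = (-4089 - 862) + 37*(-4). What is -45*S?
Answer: 229455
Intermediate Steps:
S = -5099 (S = -4951 - 148 = -5099)
-45*S = -45*(-5099) = 229455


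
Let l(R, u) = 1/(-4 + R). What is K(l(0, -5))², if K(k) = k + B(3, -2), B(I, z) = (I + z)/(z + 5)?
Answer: 1/144 ≈ 0.0069444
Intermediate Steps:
B(I, z) = (I + z)/(5 + z)
K(k) = ⅓ + k (K(k) = k + (3 - 2)/(5 - 2) = k + 1/3 = k + (⅓)*1 = k + ⅓ = ⅓ + k)
K(l(0, -5))² = (⅓ + 1/(-4 + 0))² = (⅓ + 1/(-4))² = (⅓ - ¼)² = (1/12)² = 1/144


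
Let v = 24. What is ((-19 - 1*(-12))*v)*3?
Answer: -504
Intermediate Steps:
((-19 - 1*(-12))*v)*3 = ((-19 - 1*(-12))*24)*3 = ((-19 + 12)*24)*3 = -7*24*3 = -168*3 = -504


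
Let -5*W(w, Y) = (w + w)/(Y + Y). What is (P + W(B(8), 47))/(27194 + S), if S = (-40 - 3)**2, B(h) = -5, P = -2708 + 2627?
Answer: -3806/1365021 ≈ -0.0027882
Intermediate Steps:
P = -81
W(w, Y) = -w/(5*Y) (W(w, Y) = -(w + w)/(5*(Y + Y)) = -2*w/(5*(2*Y)) = -2*w*1/(2*Y)/5 = -w/(5*Y))
S = 1849 (S = (-43)**2 = 1849)
(P + W(B(8), 47))/(27194 + S) = (-81 - 1/5*(-5)/47)/(27194 + 1849) = (-81 - 1/5*(-5)*1/47)/29043 = (-81 + 1/47)*(1/29043) = -3806/47*1/29043 = -3806/1365021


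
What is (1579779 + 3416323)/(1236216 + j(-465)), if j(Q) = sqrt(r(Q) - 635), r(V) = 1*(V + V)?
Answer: 6176261230032/1528230000221 - 4996102*I*sqrt(1565)/1528230000221 ≈ 4.0415 - 0.00012933*I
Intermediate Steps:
r(V) = 2*V (r(V) = 1*(2*V) = 2*V)
j(Q) = sqrt(-635 + 2*Q) (j(Q) = sqrt(2*Q - 635) = sqrt(-635 + 2*Q))
(1579779 + 3416323)/(1236216 + j(-465)) = (1579779 + 3416323)/(1236216 + sqrt(-635 + 2*(-465))) = 4996102/(1236216 + sqrt(-635 - 930)) = 4996102/(1236216 + sqrt(-1565)) = 4996102/(1236216 + I*sqrt(1565))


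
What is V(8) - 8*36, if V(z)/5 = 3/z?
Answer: -2289/8 ≈ -286.13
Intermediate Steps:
V(z) = 15/z (V(z) = 5*(3/z) = 15/z)
V(8) - 8*36 = 15/8 - 8*36 = 15*(1/8) - 288 = 15/8 - 288 = -2289/8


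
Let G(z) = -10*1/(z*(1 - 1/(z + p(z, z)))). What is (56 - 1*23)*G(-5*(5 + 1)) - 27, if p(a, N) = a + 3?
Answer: -939/58 ≈ -16.190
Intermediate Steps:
p(a, N) = 3 + a
G(z) = -10/(z*(1 - 1/(3 + 2*z))) (G(z) = -10*1/(z*(1 - 1/(z + (3 + z)))) = -10*1/(z*(1 - 1/(3 + 2*z))) = -10/(z*(1 - 1/(3 + 2*z))))
(56 - 1*23)*G(-5*(5 + 1)) - 27 = (56 - 1*23)*(5*(-3 - (-10)*(5 + 1))/(((-5*(5 + 1)))*(1 - 5*(5 + 1)))) - 27 = (56 - 23)*(5*(-3 - (-10)*6)/(((-5*6))*(1 - 5*6))) - 27 = 33*(5*(-3 - 2*(-30))/(-30*(1 - 30))) - 27 = 33*(5*(-1/30)*(-3 + 60)/(-29)) - 27 = 33*(5*(-1/30)*(-1/29)*57) - 27 = 33*(19/58) - 27 = 627/58 - 27 = -939/58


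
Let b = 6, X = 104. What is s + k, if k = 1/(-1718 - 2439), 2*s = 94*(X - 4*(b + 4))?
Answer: 12504255/4157 ≈ 3008.0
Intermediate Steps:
s = 3008 (s = (94*(104 - 4*(6 + 4)))/2 = (94*(104 - 4*10))/2 = (94*(104 - 40))/2 = (94*64)/2 = (½)*6016 = 3008)
k = -1/4157 (k = 1/(-4157) = -1/4157 ≈ -0.00024056)
s + k = 3008 - 1/4157 = 12504255/4157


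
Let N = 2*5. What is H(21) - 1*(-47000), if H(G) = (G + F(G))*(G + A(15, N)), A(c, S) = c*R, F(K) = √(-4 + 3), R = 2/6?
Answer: 47546 + 26*I ≈ 47546.0 + 26.0*I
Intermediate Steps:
R = ⅓ (R = 2*(⅙) = ⅓ ≈ 0.33333)
F(K) = I (F(K) = √(-1) = I)
N = 10
A(c, S) = c/3 (A(c, S) = c*(⅓) = c/3)
H(G) = (5 + G)*(I + G) (H(G) = (G + I)*(G + (⅓)*15) = (I + G)*(G + 5) = (I + G)*(5 + G) = (5 + G)*(I + G))
H(21) - 1*(-47000) = (21² + 5*I + 21*(5 + I)) - 1*(-47000) = (441 + 5*I + (105 + 21*I)) + 47000 = (546 + 26*I) + 47000 = 47546 + 26*I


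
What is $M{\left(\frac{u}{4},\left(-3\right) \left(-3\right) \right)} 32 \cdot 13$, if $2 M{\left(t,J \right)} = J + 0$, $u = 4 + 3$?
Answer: $1872$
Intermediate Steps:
$u = 7$
$M{\left(t,J \right)} = \frac{J}{2}$ ($M{\left(t,J \right)} = \frac{J + 0}{2} = \frac{J}{2}$)
$M{\left(\frac{u}{4},\left(-3\right) \left(-3\right) \right)} 32 \cdot 13 = \frac{\left(-3\right) \left(-3\right)}{2} \cdot 32 \cdot 13 = \frac{1}{2} \cdot 9 \cdot 32 \cdot 13 = \frac{9}{2} \cdot 32 \cdot 13 = 144 \cdot 13 = 1872$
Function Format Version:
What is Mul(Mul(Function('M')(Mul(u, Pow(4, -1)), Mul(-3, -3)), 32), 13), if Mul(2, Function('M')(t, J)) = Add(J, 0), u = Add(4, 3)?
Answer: 1872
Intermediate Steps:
u = 7
Function('M')(t, J) = Mul(Rational(1, 2), J) (Function('M')(t, J) = Mul(Rational(1, 2), Add(J, 0)) = Mul(Rational(1, 2), J))
Mul(Mul(Function('M')(Mul(u, Pow(4, -1)), Mul(-3, -3)), 32), 13) = Mul(Mul(Mul(Rational(1, 2), Mul(-3, -3)), 32), 13) = Mul(Mul(Mul(Rational(1, 2), 9), 32), 13) = Mul(Mul(Rational(9, 2), 32), 13) = Mul(144, 13) = 1872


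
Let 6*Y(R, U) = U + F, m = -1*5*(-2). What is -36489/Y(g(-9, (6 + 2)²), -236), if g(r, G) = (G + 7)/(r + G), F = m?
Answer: 109467/113 ≈ 968.73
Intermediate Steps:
m = 10 (m = -5*(-2) = 10)
F = 10
g(r, G) = (7 + G)/(G + r)
Y(R, U) = 5/3 + U/6 (Y(R, U) = (U + 10)/6 = (10 + U)/6 = 5/3 + U/6)
-36489/Y(g(-9, (6 + 2)²), -236) = -36489/(5/3 + (⅙)*(-236)) = -36489/(5/3 - 118/3) = -36489/(-113/3) = -36489*(-3/113) = 109467/113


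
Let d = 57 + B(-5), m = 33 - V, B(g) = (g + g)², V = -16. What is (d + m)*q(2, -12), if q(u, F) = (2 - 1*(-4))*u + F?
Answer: 0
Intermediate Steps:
B(g) = 4*g² (B(g) = (2*g)² = 4*g²)
q(u, F) = F + 6*u (q(u, F) = (2 + 4)*u + F = 6*u + F = F + 6*u)
m = 49 (m = 33 - 1*(-16) = 33 + 16 = 49)
d = 157 (d = 57 + 4*(-5)² = 57 + 4*25 = 57 + 100 = 157)
(d + m)*q(2, -12) = (157 + 49)*(-12 + 6*2) = 206*(-12 + 12) = 206*0 = 0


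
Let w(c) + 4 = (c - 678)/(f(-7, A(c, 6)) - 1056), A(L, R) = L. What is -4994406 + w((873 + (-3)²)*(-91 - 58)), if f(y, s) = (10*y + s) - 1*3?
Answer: -661993930174/132547 ≈ -4.9944e+6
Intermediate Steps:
f(y, s) = -3 + s + 10*y (f(y, s) = (s + 10*y) - 3 = -3 + s + 10*y)
w(c) = -4 + (-678 + c)/(-1129 + c) (w(c) = -4 + (c - 678)/((-3 + c + 10*(-7)) - 1056) = -4 + (-678 + c)/((-3 + c - 70) - 1056) = -4 + (-678 + c)/((-73 + c) - 1056) = -4 + (-678 + c)/(-1129 + c))
-4994406 + w((873 + (-3)²)*(-91 - 58)) = -4994406 + (3838 - 3*(873 + (-3)²)*(-91 - 58))/(-1129 + (873 + (-3)²)*(-91 - 58)) = -4994406 + (3838 - 3*(873 + 9)*(-149))/(-1129 + (873 + 9)*(-149)) = -4994406 + (3838 - 2646*(-149))/(-1129 + 882*(-149)) = -4994406 + (3838 - 3*(-131418))/(-1129 - 131418) = -4994406 + (3838 + 394254)/(-132547) = -4994406 - 1/132547*398092 = -4994406 - 398092/132547 = -661993930174/132547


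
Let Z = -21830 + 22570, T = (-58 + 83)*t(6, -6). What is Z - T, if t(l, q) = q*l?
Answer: 1640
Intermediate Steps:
t(l, q) = l*q
T = -900 (T = (-58 + 83)*(6*(-6)) = 25*(-36) = -900)
Z = 740
Z - T = 740 - 1*(-900) = 740 + 900 = 1640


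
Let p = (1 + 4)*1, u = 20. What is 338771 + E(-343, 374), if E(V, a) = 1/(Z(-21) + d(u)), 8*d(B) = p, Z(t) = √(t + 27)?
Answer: 121618749/359 + 64*√6/359 ≈ 3.3877e+5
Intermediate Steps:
Z(t) = √(27 + t)
p = 5 (p = 5*1 = 5)
d(B) = 5/8 (d(B) = (⅛)*5 = 5/8)
E(V, a) = 1/(5/8 + √6) (E(V, a) = 1/(√(27 - 21) + 5/8) = 1/(√6 + 5/8) = 1/(5/8 + √6))
338771 + E(-343, 374) = 338771 + (-40/359 + 64*√6/359) = 121618749/359 + 64*√6/359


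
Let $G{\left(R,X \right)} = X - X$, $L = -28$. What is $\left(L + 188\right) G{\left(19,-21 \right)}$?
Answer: $0$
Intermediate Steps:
$G{\left(R,X \right)} = 0$
$\left(L + 188\right) G{\left(19,-21 \right)} = \left(-28 + 188\right) 0 = 160 \cdot 0 = 0$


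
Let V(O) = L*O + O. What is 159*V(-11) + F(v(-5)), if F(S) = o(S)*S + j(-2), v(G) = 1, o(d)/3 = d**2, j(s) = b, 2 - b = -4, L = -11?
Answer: 17499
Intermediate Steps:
b = 6 (b = 2 - 1*(-4) = 2 + 4 = 6)
j(s) = 6
o(d) = 3*d**2
V(O) = -10*O (V(O) = -11*O + O = -10*O)
F(S) = 6 + 3*S**3 (F(S) = (3*S**2)*S + 6 = 3*S**3 + 6 = 6 + 3*S**3)
159*V(-11) + F(v(-5)) = 159*(-10*(-11)) + (6 + 3*1**3) = 159*110 + (6 + 3*1) = 17490 + (6 + 3) = 17490 + 9 = 17499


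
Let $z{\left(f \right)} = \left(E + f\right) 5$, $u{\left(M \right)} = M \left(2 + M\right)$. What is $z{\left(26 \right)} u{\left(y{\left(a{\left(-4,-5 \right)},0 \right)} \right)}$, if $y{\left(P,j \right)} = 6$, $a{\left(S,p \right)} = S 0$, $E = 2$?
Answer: $6720$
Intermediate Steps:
$a{\left(S,p \right)} = 0$
$z{\left(f \right)} = 10 + 5 f$ ($z{\left(f \right)} = \left(2 + f\right) 5 = 10 + 5 f$)
$z{\left(26 \right)} u{\left(y{\left(a{\left(-4,-5 \right)},0 \right)} \right)} = \left(10 + 5 \cdot 26\right) 6 \left(2 + 6\right) = \left(10 + 130\right) 6 \cdot 8 = 140 \cdot 48 = 6720$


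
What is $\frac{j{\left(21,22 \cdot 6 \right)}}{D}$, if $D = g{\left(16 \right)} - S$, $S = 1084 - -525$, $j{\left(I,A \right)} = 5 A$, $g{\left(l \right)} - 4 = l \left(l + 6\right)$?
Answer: $- \frac{660}{1253} \approx -0.52674$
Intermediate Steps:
$g{\left(l \right)} = 4 + l \left(6 + l\right)$ ($g{\left(l \right)} = 4 + l \left(l + 6\right) = 4 + l \left(6 + l\right)$)
$S = 1609$ ($S = 1084 + 525 = 1609$)
$D = -1253$ ($D = \left(4 + 16^{2} + 6 \cdot 16\right) - 1609 = \left(4 + 256 + 96\right) - 1609 = 356 - 1609 = -1253$)
$\frac{j{\left(21,22 \cdot 6 \right)}}{D} = \frac{5 \cdot 22 \cdot 6}{-1253} = 5 \cdot 132 \left(- \frac{1}{1253}\right) = 660 \left(- \frac{1}{1253}\right) = - \frac{660}{1253}$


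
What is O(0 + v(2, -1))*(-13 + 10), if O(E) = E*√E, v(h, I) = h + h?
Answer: -24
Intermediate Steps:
v(h, I) = 2*h
O(E) = E^(3/2)
O(0 + v(2, -1))*(-13 + 10) = (0 + 2*2)^(3/2)*(-13 + 10) = (0 + 4)^(3/2)*(-3) = 4^(3/2)*(-3) = 8*(-3) = -24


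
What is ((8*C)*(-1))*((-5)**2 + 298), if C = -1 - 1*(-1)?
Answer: 0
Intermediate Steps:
C = 0 (C = -1 + 1 = 0)
((8*C)*(-1))*((-5)**2 + 298) = ((8*0)*(-1))*((-5)**2 + 298) = (0*(-1))*(25 + 298) = 0*323 = 0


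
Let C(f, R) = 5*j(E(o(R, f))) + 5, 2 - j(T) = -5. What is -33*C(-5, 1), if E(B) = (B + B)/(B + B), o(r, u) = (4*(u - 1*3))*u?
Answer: -1320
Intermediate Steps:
o(r, u) = u*(-12 + 4*u) (o(r, u) = (4*(u - 3))*u = (4*(-3 + u))*u = (-12 + 4*u)*u = u*(-12 + 4*u))
E(B) = 1 (E(B) = (2*B)/((2*B)) = (2*B)*(1/(2*B)) = 1)
j(T) = 7 (j(T) = 2 - 1*(-5) = 2 + 5 = 7)
C(f, R) = 40 (C(f, R) = 5*7 + 5 = 35 + 5 = 40)
-33*C(-5, 1) = -33*40 = -1320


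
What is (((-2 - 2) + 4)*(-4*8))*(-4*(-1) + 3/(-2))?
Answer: 0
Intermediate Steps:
(((-2 - 2) + 4)*(-4*8))*(-4*(-1) + 3/(-2)) = ((-4 + 4)*(-32))*(4 + 3*(-1/2)) = (0*(-32))*(4 - 3/2) = 0*(5/2) = 0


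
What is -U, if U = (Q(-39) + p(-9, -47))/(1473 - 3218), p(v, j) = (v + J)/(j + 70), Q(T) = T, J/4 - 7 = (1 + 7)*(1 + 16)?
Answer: -334/40135 ≈ -0.0083219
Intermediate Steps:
J = 572 (J = 28 + 4*((1 + 7)*(1 + 16)) = 28 + 4*(8*17) = 28 + 4*136 = 28 + 544 = 572)
p(v, j) = (572 + v)/(70 + j) (p(v, j) = (v + 572)/(j + 70) = (572 + v)/(70 + j))
U = 334/40135 (U = (-39 + (572 - 9)/(70 - 47))/(1473 - 3218) = (-39 + 563/23)/(-1745) = (-39 + (1/23)*563)*(-1/1745) = (-39 + 563/23)*(-1/1745) = -334/23*(-1/1745) = 334/40135 ≈ 0.0083219)
-U = -1*334/40135 = -334/40135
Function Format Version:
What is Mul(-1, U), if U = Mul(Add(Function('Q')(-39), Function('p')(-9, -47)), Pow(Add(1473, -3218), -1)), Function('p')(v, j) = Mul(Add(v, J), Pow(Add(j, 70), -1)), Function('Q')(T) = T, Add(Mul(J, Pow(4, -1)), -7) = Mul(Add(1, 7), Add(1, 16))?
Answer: Rational(-334, 40135) ≈ -0.0083219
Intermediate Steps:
J = 572 (J = Add(28, Mul(4, Mul(Add(1, 7), Add(1, 16)))) = Add(28, Mul(4, Mul(8, 17))) = Add(28, Mul(4, 136)) = Add(28, 544) = 572)
Function('p')(v, j) = Mul(Pow(Add(70, j), -1), Add(572, v)) (Function('p')(v, j) = Mul(Add(v, 572), Pow(Add(j, 70), -1)) = Mul(Add(572, v), Pow(Add(70, j), -1)) = Mul(Pow(Add(70, j), -1), Add(572, v)))
U = Rational(334, 40135) (U = Mul(Add(-39, Mul(Pow(Add(70, -47), -1), Add(572, -9))), Pow(Add(1473, -3218), -1)) = Mul(Add(-39, Mul(Pow(23, -1), 563)), Pow(-1745, -1)) = Mul(Add(-39, Mul(Rational(1, 23), 563)), Rational(-1, 1745)) = Mul(Add(-39, Rational(563, 23)), Rational(-1, 1745)) = Mul(Rational(-334, 23), Rational(-1, 1745)) = Rational(334, 40135) ≈ 0.0083219)
Mul(-1, U) = Mul(-1, Rational(334, 40135)) = Rational(-334, 40135)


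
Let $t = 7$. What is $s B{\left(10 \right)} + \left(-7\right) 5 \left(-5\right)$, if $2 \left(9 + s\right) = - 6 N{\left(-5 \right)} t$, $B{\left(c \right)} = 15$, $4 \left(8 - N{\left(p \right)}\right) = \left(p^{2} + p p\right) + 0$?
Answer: $\frac{2915}{2} \approx 1457.5$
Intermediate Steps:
$N{\left(p \right)} = 8 - \frac{p^{2}}{2}$ ($N{\left(p \right)} = 8 - \frac{\left(p^{2} + p p\right) + 0}{4} = 8 - \frac{\left(p^{2} + p^{2}\right) + 0}{4} = 8 - \frac{2 p^{2} + 0}{4} = 8 - \frac{2 p^{2}}{4} = 8 - \frac{p^{2}}{2}$)
$s = \frac{171}{2}$ ($s = -9 + \frac{- 6 \left(8 - \frac{\left(-5\right)^{2}}{2}\right) 7}{2} = -9 + \frac{- 6 \left(8 - \frac{25}{2}\right) 7}{2} = -9 + \frac{\left(-6\right) \left(- \frac{9}{2}\right) 7}{2} = -9 + \frac{27 \cdot 7}{2} = -9 + \frac{1}{2} \cdot 189 = -9 + \frac{189}{2} = \frac{171}{2} \approx 85.5$)
$s B{\left(10 \right)} + \left(-7\right) 5 \left(-5\right) = \frac{171}{2} \cdot 15 + \left(-7\right) 5 \left(-5\right) = \frac{2565}{2} - -175 = \frac{2565}{2} + 175 = \frac{2915}{2}$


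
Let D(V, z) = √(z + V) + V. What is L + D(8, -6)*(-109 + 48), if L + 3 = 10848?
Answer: 10357 - 61*√2 ≈ 10271.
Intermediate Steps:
L = 10845 (L = -3 + 10848 = 10845)
D(V, z) = V + √(V + z) (D(V, z) = √(V + z) + V = V + √(V + z))
L + D(8, -6)*(-109 + 48) = 10845 + (8 + √(8 - 6))*(-109 + 48) = 10845 + (8 + √2)*(-61) = 10845 + (-488 - 61*√2) = 10357 - 61*√2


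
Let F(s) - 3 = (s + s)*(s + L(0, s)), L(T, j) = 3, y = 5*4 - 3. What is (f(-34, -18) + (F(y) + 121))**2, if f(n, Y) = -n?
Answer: 702244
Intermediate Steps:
y = 17 (y = 20 - 3 = 17)
F(s) = 3 + 2*s*(3 + s) (F(s) = 3 + (s + s)*(s + 3) = 3 + (2*s)*(3 + s) = 3 + 2*s*(3 + s))
(f(-34, -18) + (F(y) + 121))**2 = (-1*(-34) + ((3 + 2*17**2 + 6*17) + 121))**2 = (34 + ((3 + 2*289 + 102) + 121))**2 = (34 + ((3 + 578 + 102) + 121))**2 = (34 + (683 + 121))**2 = (34 + 804)**2 = 838**2 = 702244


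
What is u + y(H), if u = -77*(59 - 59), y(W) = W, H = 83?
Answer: 83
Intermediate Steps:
u = 0 (u = -77*0 = 0)
u + y(H) = 0 + 83 = 83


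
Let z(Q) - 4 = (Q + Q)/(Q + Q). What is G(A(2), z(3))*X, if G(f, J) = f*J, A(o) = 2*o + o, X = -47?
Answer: -1410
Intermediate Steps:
z(Q) = 5 (z(Q) = 4 + (Q + Q)/(Q + Q) = 4 + (2*Q)/((2*Q)) = 4 + (2*Q)*(1/(2*Q)) = 4 + 1 = 5)
A(o) = 3*o
G(f, J) = J*f
G(A(2), z(3))*X = (5*(3*2))*(-47) = (5*6)*(-47) = 30*(-47) = -1410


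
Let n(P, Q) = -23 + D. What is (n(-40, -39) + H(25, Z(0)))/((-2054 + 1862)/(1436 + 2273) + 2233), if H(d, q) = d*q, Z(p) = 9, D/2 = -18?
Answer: 615694/8282005 ≈ 0.074341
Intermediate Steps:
D = -36 (D = 2*(-18) = -36)
n(P, Q) = -59 (n(P, Q) = -23 - 36 = -59)
(n(-40, -39) + H(25, Z(0)))/((-2054 + 1862)/(1436 + 2273) + 2233) = (-59 + 25*9)/((-2054 + 1862)/(1436 + 2273) + 2233) = (-59 + 225)/(-192/3709 + 2233) = 166/(-192*1/3709 + 2233) = 166/(-192/3709 + 2233) = 166/(8282005/3709) = 166*(3709/8282005) = 615694/8282005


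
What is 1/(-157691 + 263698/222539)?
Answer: -222539/35092133751 ≈ -6.3416e-6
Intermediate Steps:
1/(-157691 + 263698/222539) = 1/(-35092133751/222539) = -222539/35092133751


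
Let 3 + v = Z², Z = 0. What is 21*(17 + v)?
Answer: 294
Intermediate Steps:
v = -3 (v = -3 + 0² = -3 + 0 = -3)
21*(17 + v) = 21*(17 - 3) = 21*14 = 294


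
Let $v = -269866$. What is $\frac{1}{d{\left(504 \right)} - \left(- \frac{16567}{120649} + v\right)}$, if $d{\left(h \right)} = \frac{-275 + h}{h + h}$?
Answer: $\frac{121614192}{32819579866429} \approx 3.7055 \cdot 10^{-6}$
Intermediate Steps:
$d{\left(h \right)} = \frac{-275 + h}{2 h}$
$\frac{1}{d{\left(504 \right)} - \left(- \frac{16567}{120649} + v\right)} = \frac{1}{\frac{-275 + 504}{2 \cdot 504} + \left(\frac{16567}{120649} - -269866\right)} = \frac{1}{\frac{1}{2} \cdot \frac{1}{504} \cdot 229 + \left(16567 \cdot \frac{1}{120649} + 269866\right)} = \frac{1}{\frac{229}{1008} + \left(\frac{16567}{120649} + 269866\right)} = \frac{1}{\frac{229}{1008} + \frac{32559079601}{120649}} = \frac{1}{\frac{32819579866429}{121614192}} = \frac{121614192}{32819579866429}$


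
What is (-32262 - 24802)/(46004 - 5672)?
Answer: -14266/10083 ≈ -1.4149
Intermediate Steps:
(-32262 - 24802)/(46004 - 5672) = -57064/40332 = -57064*1/40332 = -14266/10083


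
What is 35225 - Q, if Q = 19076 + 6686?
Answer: 9463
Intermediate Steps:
Q = 25762
35225 - Q = 35225 - 1*25762 = 35225 - 25762 = 9463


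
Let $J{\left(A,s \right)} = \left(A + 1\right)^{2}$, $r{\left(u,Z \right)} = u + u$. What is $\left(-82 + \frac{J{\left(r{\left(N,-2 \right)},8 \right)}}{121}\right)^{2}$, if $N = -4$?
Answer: $\frac{97476129}{14641} \approx 6657.8$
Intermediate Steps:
$r{\left(u,Z \right)} = 2 u$
$J{\left(A,s \right)} = \left(1 + A\right)^{2}$
$\left(-82 + \frac{J{\left(r{\left(N,-2 \right)},8 \right)}}{121}\right)^{2} = \left(-82 + \frac{\left(1 + 2 \left(-4\right)\right)^{2}}{121}\right)^{2} = \left(-82 + \left(1 - 8\right)^{2} \cdot \frac{1}{121}\right)^{2} = \left(-82 + \left(-7\right)^{2} \cdot \frac{1}{121}\right)^{2} = \left(-82 + 49 \cdot \frac{1}{121}\right)^{2} = \left(-82 + \frac{49}{121}\right)^{2} = \left(- \frac{9873}{121}\right)^{2} = \frac{97476129}{14641}$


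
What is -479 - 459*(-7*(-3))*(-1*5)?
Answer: 47716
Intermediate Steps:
-479 - 459*(-7*(-3))*(-1*5) = -479 - 9639*(-5) = -479 - 459*(-105) = -479 + 48195 = 47716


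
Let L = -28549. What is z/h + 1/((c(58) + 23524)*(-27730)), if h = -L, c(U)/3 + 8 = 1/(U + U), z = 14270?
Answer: 539349369204808/1079038906005655 ≈ 0.49984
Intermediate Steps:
c(U) = -24 + 3/(2*U) (c(U) = -24 + 3/(U + U) = -24 + 3/((2*U)) = -24 + 3*(1/(2*U)) = -24 + 3/(2*U))
h = 28549 (h = -1*(-28549) = 28549)
z/h + 1/((c(58) + 23524)*(-27730)) = 14270/28549 + 1/(((-24 + (3/2)/58) + 23524)*(-27730)) = 14270*(1/28549) - 1/27730/((-24 + (3/2)*(1/58)) + 23524) = 14270/28549 - 1/27730/((-24 + 3/116) + 23524) = 14270/28549 - 1/27730/(-2781/116 + 23524) = 14270/28549 - 1/27730/(2726003/116) = 14270/28549 + (116/2726003)*(-1/27730) = 14270/28549 - 58/37796031595 = 539349369204808/1079038906005655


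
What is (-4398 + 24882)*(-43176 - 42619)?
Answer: -1757424780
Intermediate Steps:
(-4398 + 24882)*(-43176 - 42619) = 20484*(-85795) = -1757424780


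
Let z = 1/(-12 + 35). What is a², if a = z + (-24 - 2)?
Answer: 356409/529 ≈ 673.74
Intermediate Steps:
z = 1/23 ≈ 0.043478
a = -597/23 (a = 1/23 + (-24 - 2) = 1/23 - 26 = -597/23 ≈ -25.957)
a² = (-597/23)² = 356409/529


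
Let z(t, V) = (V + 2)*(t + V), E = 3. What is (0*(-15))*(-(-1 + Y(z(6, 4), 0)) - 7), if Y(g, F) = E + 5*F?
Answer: 0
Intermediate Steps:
z(t, V) = (2 + V)*(V + t)
Y(g, F) = 3 + 5*F
(0*(-15))*(-(-1 + Y(z(6, 4), 0)) - 7) = (0*(-15))*(-(-1 + (3 + 5*0)) - 7) = 0*(-(-1 + (3 + 0)) - 7) = 0*(-(-1 + 3) - 7) = 0*(-1*2 - 7) = 0*(-2 - 7) = 0*(-9) = 0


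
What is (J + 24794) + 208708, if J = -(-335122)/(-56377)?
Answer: 13163807132/56377 ≈ 2.3350e+5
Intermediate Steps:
J = -335122/56377 (J = -(-335122)*(-1)/56377 = -1*335122/56377 = -335122/56377 ≈ -5.9443)
(J + 24794) + 208708 = (-335122/56377 + 24794) + 208708 = 1397476216/56377 + 208708 = 13163807132/56377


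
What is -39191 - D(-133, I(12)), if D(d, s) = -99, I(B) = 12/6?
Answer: -39092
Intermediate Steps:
I(B) = 2 (I(B) = 12*(⅙) = 2)
-39191 - D(-133, I(12)) = -39191 - 1*(-99) = -39191 + 99 = -39092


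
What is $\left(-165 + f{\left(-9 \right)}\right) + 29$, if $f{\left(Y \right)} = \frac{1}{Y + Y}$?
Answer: $- \frac{2449}{18} \approx -136.06$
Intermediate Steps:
$f{\left(Y \right)} = \frac{1}{2 Y}$
$\left(-165 + f{\left(-9 \right)}\right) + 29 = \left(-165 + \frac{1}{2 \left(-9\right)}\right) + 29 = \left(-165 + \frac{1}{2} \left(- \frac{1}{9}\right)\right) + 29 = \left(-165 - \frac{1}{18}\right) + 29 = - \frac{2971}{18} + 29 = - \frac{2449}{18}$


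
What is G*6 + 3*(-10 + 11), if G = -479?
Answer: -2871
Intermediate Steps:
G*6 + 3*(-10 + 11) = -479*6 + 3*(-10 + 11) = -2874 + 3*1 = -2874 + 3 = -2871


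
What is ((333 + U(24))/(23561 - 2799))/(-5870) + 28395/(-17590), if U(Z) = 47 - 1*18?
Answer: -86514712472/53593625365 ≈ -1.6143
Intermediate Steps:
U(Z) = 29 (U(Z) = 47 - 18 = 29)
((333 + U(24))/(23561 - 2799))/(-5870) + 28395/(-17590) = ((333 + 29)/(23561 - 2799))/(-5870) + 28395/(-17590) = (362/20762)*(-1/5870) + 28395*(-1/17590) = (362*(1/20762))*(-1/5870) - 5679/3518 = (181/10381)*(-1/5870) - 5679/3518 = -181/60936470 - 5679/3518 = -86514712472/53593625365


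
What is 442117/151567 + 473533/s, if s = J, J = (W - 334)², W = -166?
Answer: 14023171247/2914750000 ≈ 4.8111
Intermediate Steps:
J = 250000 (J = (-166 - 334)² = (-500)² = 250000)
s = 250000
442117/151567 + 473533/s = 442117/151567 + 473533/250000 = 442117*(1/151567) + 473533*(1/250000) = 34009/11659 + 473533/250000 = 14023171247/2914750000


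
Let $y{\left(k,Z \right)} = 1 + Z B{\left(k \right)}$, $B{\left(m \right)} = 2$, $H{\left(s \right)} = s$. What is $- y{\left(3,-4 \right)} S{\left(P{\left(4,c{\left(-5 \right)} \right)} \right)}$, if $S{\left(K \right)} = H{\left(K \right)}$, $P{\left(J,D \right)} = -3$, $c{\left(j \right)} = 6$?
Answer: $-21$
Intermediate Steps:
$S{\left(K \right)} = K$
$y{\left(k,Z \right)} = 1 + 2 Z$ ($y{\left(k,Z \right)} = 1 + Z 2 = 1 + 2 Z$)
$- y{\left(3,-4 \right)} S{\left(P{\left(4,c{\left(-5 \right)} \right)} \right)} = - (1 + 2 \left(-4\right)) \left(-3\right) = - (1 - 8) \left(-3\right) = \left(-1\right) \left(-7\right) \left(-3\right) = 7 \left(-3\right) = -21$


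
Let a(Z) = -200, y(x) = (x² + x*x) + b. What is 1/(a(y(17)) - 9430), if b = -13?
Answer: -1/9630 ≈ -0.00010384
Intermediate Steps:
y(x) = -13 + 2*x² (y(x) = (x² + x*x) - 13 = (x² + x²) - 13 = 2*x² - 13 = -13 + 2*x²)
1/(a(y(17)) - 9430) = 1/(-200 - 9430) = 1/(-9630) = -1/9630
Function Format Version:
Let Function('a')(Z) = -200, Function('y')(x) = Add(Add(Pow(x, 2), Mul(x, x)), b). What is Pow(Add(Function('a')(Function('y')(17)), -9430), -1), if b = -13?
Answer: Rational(-1, 9630) ≈ -0.00010384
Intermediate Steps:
Function('y')(x) = Add(-13, Mul(2, Pow(x, 2))) (Function('y')(x) = Add(Add(Pow(x, 2), Mul(x, x)), -13) = Add(Add(Pow(x, 2), Pow(x, 2)), -13) = Add(Mul(2, Pow(x, 2)), -13) = Add(-13, Mul(2, Pow(x, 2))))
Pow(Add(Function('a')(Function('y')(17)), -9430), -1) = Pow(Add(-200, -9430), -1) = Pow(-9630, -1) = Rational(-1, 9630)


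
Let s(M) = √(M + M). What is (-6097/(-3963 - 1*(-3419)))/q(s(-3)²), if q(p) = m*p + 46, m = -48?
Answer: 6097/181696 ≈ 0.033556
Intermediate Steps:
s(M) = √2*√M (s(M) = √(2*M) = √2*√M)
q(p) = 46 - 48*p (q(p) = -48*p + 46 = 46 - 48*p)
(-6097/(-3963 - 1*(-3419)))/q(s(-3)²) = (-6097/(-3963 - 1*(-3419)))/(46 - 48*(√2*√(-3))²) = (-6097/(-3963 + 3419))/(46 - 48*(√2*(I*√3))²) = (-6097/(-544))/(46 - 48*(I*√6)²) = (-6097*(-1/544))/(46 - 48*(-6)) = 6097/(544*(46 + 288)) = (6097/544)/334 = (6097/544)*(1/334) = 6097/181696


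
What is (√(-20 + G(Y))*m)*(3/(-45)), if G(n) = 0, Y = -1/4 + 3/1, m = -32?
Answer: 64*I*√5/15 ≈ 9.5406*I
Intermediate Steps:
Y = 11/4 (Y = -1*¼ + 3*1 = -¼ + 3 = 11/4 ≈ 2.7500)
(√(-20 + G(Y))*m)*(3/(-45)) = (√(-20 + 0)*(-32))*(3/(-45)) = (√(-20)*(-32))*(3*(-1/45)) = ((2*I*√5)*(-32))*(-1/15) = -64*I*√5*(-1/15) = 64*I*√5/15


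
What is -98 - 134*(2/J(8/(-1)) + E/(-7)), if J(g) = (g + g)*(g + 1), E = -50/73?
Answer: -232003/2044 ≈ -113.50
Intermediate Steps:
E = -50/73 (E = -50*1/73 = -50/73 ≈ -0.68493)
J(g) = 2*g*(1 + g) (J(g) = (2*g)*(1 + g) = 2*g*(1 + g))
-98 - 134*(2/J(8/(-1)) + E/(-7)) = -98 - 134*(2/((2*(8/(-1))*(1 + 8/(-1)))) - 50/73/(-7)) = -98 - 134*(2/((2*(8*(-1))*(1 + 8*(-1)))) - 50/73*(-1/7)) = -98 - 134*(2/((2*(-8)*(1 - 8))) + 50/511) = -98 - 134*(2/((2*(-8)*(-7))) + 50/511) = -98 - 134*(2/112 + 50/511) = -98 - 134*(2*(1/112) + 50/511) = -98 - 134*(1/56 + 50/511) = -98 - 134*473/4088 = -98 - 31691/2044 = -232003/2044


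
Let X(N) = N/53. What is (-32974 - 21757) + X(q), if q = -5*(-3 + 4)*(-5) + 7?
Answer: -2900711/53 ≈ -54730.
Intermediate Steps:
q = 32 (q = -5*(-5) + 7 = 25 + 7 = 32)
X(N) = N/53 (X(N) = N*(1/53) = N/53)
(-32974 - 21757) + X(q) = (-32974 - 21757) + (1/53)*32 = -54731 + 32/53 = -2900711/53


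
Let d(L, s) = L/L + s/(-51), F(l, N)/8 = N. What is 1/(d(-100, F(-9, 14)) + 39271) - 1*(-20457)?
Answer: 40970461371/2002760 ≈ 20457.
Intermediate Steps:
F(l, N) = 8*N
d(L, s) = 1 - s/51 (d(L, s) = 1 + s*(-1/51) = 1 - s/51)
1/(d(-100, F(-9, 14)) + 39271) - 1*(-20457) = 1/((1 - 8*14/51) + 39271) - 1*(-20457) = 1/((1 - 1/51*112) + 39271) + 20457 = 1/((1 - 112/51) + 39271) + 20457 = 1/(-61/51 + 39271) + 20457 = 1/(2002760/51) + 20457 = 51/2002760 + 20457 = 40970461371/2002760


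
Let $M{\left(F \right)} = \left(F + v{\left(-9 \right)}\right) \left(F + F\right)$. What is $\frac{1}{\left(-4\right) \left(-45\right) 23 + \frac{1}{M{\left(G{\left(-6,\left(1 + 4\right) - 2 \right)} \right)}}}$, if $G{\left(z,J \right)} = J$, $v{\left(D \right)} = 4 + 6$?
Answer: $\frac{78}{322921} \approx 0.00024155$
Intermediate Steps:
$v{\left(D \right)} = 10$
$M{\left(F \right)} = 2 F \left(10 + F\right)$ ($M{\left(F \right)} = \left(F + 10\right) \left(F + F\right) = \left(10 + F\right) 2 F = 2 F \left(10 + F\right)$)
$\frac{1}{\left(-4\right) \left(-45\right) 23 + \frac{1}{M{\left(G{\left(-6,\left(1 + 4\right) - 2 \right)} \right)}}} = \frac{1}{\left(-4\right) \left(-45\right) 23 + \frac{1}{2 \left(\left(1 + 4\right) - 2\right) \left(10 + \left(\left(1 + 4\right) - 2\right)\right)}} = \frac{1}{180 \cdot 23 + \frac{1}{2 \left(5 - 2\right) \left(10 + \left(5 - 2\right)\right)}} = \frac{1}{4140 + \frac{1}{2 \cdot 3 \left(10 + 3\right)}} = \frac{1}{4140 + \frac{1}{2 \cdot 3 \cdot 13}} = \frac{1}{4140 + \frac{1}{78}} = \frac{1}{\frac{322921}{78}} = \frac{78}{322921}$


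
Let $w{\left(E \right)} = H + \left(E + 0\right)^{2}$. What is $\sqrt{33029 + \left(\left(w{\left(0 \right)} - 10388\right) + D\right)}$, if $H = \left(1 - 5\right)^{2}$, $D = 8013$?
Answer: $\sqrt{30670} \approx 175.13$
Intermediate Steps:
$H = 16$ ($H = \left(-4\right)^{2} = 16$)
$w{\left(E \right)} = 16 + E^{2}$ ($w{\left(E \right)} = 16 + \left(E + 0\right)^{2} = 16 + E^{2}$)
$\sqrt{33029 + \left(\left(w{\left(0 \right)} - 10388\right) + D\right)} = \sqrt{33029 + \left(\left(\left(16 + 0^{2}\right) - 10388\right) + 8013\right)} = \sqrt{33029 + \left(\left(\left(16 + 0\right) - 10388\right) + 8013\right)} = \sqrt{33029 + \left(\left(16 - 10388\right) + 8013\right)} = \sqrt{33029 + \left(-10372 + 8013\right)} = \sqrt{33029 - 2359} = \sqrt{30670}$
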